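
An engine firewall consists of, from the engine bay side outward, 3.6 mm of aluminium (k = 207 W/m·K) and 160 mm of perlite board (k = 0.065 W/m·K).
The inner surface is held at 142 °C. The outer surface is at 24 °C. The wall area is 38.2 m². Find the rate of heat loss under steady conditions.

Series thermal resistances:
R_aluminium = L/(kA) = 0.0036/(207×38.2) = 4.553×10^-7 K/W
R_perlite board = L/(kA) = 0.16/(0.065×38.2) = 0.06444 K/W
R_total = 0.06444 K/W
Q = ΔT / R_total = 118 / 0.06444

Q ≈ 1830 W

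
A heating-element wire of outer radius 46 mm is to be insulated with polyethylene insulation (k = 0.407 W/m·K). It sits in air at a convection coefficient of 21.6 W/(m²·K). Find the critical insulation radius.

For a cylinder r_cr = k/h = 0.407/21.6
r_cr = 18.8 mm; since the bare radius (46 mm) is above r_cr, any added insulation will reduce heat loss.

r_cr ≈ 18.8 mm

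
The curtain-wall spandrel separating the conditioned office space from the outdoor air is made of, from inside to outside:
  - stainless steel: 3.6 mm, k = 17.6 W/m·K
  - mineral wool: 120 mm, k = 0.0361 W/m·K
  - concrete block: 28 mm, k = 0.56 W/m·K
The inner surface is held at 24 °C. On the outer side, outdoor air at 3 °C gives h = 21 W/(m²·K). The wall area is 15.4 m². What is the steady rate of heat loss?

Q ≈ 94.5 W

Series thermal resistances:
R_stainless steel = L/(kA) = 0.0036/(17.6×15.4) = 1.328×10^-5 K/W
R_mineral wool = L/(kA) = 0.12/(0.0361×15.4) = 0.2159 K/W
R_concrete block = L/(kA) = 0.028/(0.56×15.4) = 0.003247 K/W
R_outer film = 1/(h_o·A) = 1/(21×15.4) = 0.003092 K/W
R_total = 0.2222 K/W
Q = ΔT / R_total = 21 / 0.2222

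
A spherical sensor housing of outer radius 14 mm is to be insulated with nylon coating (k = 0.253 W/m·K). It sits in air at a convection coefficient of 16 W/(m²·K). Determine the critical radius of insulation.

For a sphere r_cr = 2k/h = 2×0.253/16
r_cr = 31.6 mm; since the bare radius (14 mm) is below r_cr, adding a thin layer of insulation will *increase* heat loss.

r_cr ≈ 31.6 mm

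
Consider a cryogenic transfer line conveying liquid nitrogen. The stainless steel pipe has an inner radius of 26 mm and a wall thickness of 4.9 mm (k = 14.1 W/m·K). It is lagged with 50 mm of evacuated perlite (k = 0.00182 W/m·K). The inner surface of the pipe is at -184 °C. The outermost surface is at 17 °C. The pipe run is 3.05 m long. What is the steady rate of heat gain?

Treating each annulus and film as a series resistance:
R_stainless steel pipe wall = ln(30.9/26)/(2π×14.1×3.05) = 6.39×10^-4 K/W
R_evacuated perlite = ln(80.9/30.9)/(2π×0.00182×3.05) = 27.6 K/W
R_total = 27.6 K/W
Q = ΔT/R_total = 201/27.6

Q ≈ 7.28 W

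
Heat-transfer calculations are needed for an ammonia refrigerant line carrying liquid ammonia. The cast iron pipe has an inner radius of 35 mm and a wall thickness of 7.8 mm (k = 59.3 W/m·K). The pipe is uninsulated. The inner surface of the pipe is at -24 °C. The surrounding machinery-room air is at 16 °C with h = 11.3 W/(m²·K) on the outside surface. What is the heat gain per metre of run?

Treating each annulus and film as a series resistance:
R_cast iron pipe wall = ln(42.8/35)/(2π×59.3×1) = 5.4×10^-4 K/W
R_outer film = 1/(h_o·2πr_oL) = 1/(11.3×2π×0.0428×1) = 0.3291 K/W
R_total = 0.3296 K/W
Q = ΔT/R_total = 40/0.3296

q′ ≈ 121 W/m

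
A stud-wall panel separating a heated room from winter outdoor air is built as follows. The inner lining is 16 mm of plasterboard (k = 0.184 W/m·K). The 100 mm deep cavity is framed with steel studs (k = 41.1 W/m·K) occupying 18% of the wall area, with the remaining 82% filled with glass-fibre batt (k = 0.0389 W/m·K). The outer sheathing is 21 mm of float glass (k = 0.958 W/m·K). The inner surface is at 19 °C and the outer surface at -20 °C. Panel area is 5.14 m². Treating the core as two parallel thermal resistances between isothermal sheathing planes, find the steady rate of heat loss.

Sheathing layers in series; stud and cavity paths in parallel between them.
R_inner = 0.016/(0.184×5.14) = 0.01692 K/W
R_stud  = 0.1/(41.1×0.18×5.14) = 0.00263 K/W
R_cav   = 0.1/(0.0389×0.82×5.14) = 0.6099 K/W
1/R_core = 1/R_stud + 1/R_cav → R_core = 0.002619 K/W
R_outer = 0.021/(0.958×5.14) = 0.004265 K/W
R_total = 0.0238 K/W
Q = ΔT/R_total = 39/0.0238

Q ≈ 1640 W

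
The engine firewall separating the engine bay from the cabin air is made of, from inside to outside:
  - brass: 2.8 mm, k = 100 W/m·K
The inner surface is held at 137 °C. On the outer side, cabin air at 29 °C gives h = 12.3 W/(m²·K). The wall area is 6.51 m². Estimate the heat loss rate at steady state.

Q ≈ 8640 W

Using the resistance-network approach (series):
R_brass = L/(kA) = 0.0028/(100×6.51) = 4.301×10^-6 K/W
R_outer film = 1/(h_o·A) = 1/(12.3×6.51) = 0.01249 K/W
R_total = 0.01249 K/W
Q = ΔT / R_total = 108 / 0.01249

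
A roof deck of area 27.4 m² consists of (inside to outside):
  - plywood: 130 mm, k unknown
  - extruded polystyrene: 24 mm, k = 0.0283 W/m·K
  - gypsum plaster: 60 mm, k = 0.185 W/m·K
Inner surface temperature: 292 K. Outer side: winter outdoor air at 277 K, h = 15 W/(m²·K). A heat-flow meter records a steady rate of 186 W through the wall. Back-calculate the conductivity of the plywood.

Thermal resistances in series:
R_extruded polystyrene = L/(kA) = 0.024/(0.0283×27.4) = 0.03095 K/W
R_gypsum plaster = L/(kA) = 0.06/(0.185×27.4) = 0.01184 K/W
R_outer film = 1/(h_o·A) = 1/(15×27.4) = 0.002433 K/W
Sum of known resistances R_other = 0.04522 K/W
Total R = ΔT/Q = 15/186 = 0.08065 K/W
R_plywood = R_total − R_other = 0.03542 K/W
k = L/(R·A) = 0.13/(0.03542×27.4)

k ≈ 0.134 W/(m·K)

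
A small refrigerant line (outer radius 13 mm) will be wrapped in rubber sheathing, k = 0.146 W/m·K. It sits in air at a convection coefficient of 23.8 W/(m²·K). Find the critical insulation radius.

r_cr ≈ 6.13 mm

For a cylinder r_cr = k/h = 0.146/23.8
r_cr = 6.13 mm; since the bare radius (13 mm) is above r_cr, any added insulation will reduce heat loss.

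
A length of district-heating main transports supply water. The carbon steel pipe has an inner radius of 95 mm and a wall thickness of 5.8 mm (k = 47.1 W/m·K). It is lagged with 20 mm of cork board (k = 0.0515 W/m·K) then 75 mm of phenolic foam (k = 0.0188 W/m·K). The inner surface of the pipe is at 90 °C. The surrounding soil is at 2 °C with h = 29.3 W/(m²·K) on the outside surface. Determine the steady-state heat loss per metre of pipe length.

Treating each annulus and film as a series resistance:
R_carbon steel pipe wall = ln(100.8/95)/(2π×47.1×1) = 2.002×10^-4 K/W
R_cork board = ln(120.8/100.8)/(2π×0.0515×1) = 0.5594 K/W
R_phenolic foam = ln(195.8/120.8)/(2π×0.0188×1) = 4.089 K/W
R_outer film = 1/(h_o·2πr_oL) = 1/(29.3×2π×0.1958×1) = 0.02774 K/W
R_total = 4.676 K/W
Q = ΔT/R_total = 88/4.676

q′ ≈ 18.8 W/m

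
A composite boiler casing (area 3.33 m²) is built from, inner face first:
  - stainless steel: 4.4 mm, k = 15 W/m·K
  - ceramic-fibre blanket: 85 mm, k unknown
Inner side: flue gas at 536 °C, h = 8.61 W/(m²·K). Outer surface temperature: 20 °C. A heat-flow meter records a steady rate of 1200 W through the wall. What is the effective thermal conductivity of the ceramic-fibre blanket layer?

Model the wall as resistances in series:
R_inner film = 1/(h_i·A) = 1/(8.61×3.33) = 0.03488 K/W
R_stainless steel = L/(kA) = 0.0044/(15×3.33) = 8.809×10^-5 K/W
Sum of known resistances R_other = 0.03497 K/W
Total R = ΔT/Q = 516/1200 = 0.43 K/W
R_ceramic-fibre blanket = R_total − R_other = 0.395 K/W
k = L/(R·A) = 0.085/(0.395×3.33)

k ≈ 0.0646 W/(m·K)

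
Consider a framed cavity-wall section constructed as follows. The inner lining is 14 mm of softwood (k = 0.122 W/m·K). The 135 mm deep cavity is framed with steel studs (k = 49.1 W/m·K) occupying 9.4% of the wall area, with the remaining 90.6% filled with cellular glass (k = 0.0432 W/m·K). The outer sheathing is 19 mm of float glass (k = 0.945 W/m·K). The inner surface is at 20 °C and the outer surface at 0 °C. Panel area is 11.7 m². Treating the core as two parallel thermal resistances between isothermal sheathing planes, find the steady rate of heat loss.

Q ≈ 1430 W

Sheathing layers in series; stud and cavity paths in parallel between them.
R_inner = 0.014/(0.122×11.7) = 0.009808 K/W
R_stud  = 0.135/(49.1×0.094×11.7) = 0.0025 K/W
R_cav   = 0.135/(0.0432×0.906×11.7) = 0.2948 K/W
1/R_core = 1/R_stud + 1/R_cav → R_core = 0.002479 K/W
R_outer = 0.019/(0.945×11.7) = 0.001718 K/W
R_total = 0.01401 K/W
Q = ΔT/R_total = 20/0.01401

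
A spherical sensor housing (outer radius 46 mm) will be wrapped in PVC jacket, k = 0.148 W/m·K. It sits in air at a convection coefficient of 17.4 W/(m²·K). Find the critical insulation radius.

r_cr ≈ 17 mm

For a sphere r_cr = 2k/h = 2×0.148/17.4
r_cr = 17 mm; since the bare radius (46 mm) is above r_cr, any added insulation will reduce heat loss.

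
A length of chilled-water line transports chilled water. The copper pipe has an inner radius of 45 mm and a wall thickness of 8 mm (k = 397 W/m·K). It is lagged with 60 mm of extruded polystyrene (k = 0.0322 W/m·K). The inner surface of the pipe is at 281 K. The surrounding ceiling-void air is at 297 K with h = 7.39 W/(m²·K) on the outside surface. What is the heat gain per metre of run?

q′ ≈ 4.07 W/m

Per-layer cylindrical resistances, series-summed:
R_copper pipe wall = ln(53/45)/(2π×397×1) = 6.56×10^-5 K/W
R_extruded polystyrene = ln(113/53)/(2π×0.0322×1) = 3.742 K/W
R_outer film = 1/(h_o·2πr_oL) = 1/(7.39×2π×0.113×1) = 0.1906 K/W
R_total = 3.933 K/W
Q = ΔT/R_total = 16/3.933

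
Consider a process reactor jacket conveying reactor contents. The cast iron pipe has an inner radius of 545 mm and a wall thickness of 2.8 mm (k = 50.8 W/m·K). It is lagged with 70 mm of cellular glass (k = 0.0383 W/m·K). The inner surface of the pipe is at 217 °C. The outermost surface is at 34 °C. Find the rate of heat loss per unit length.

Treating each annulus and film as a series resistance:
R_cast iron pipe wall = ln(547.8/545)/(2π×50.8×1) = 1.605×10^-5 K/W
R_cellular glass = ln(617.8/547.8)/(2π×0.0383×1) = 0.4997 K/W
R_total = 0.4997 K/W
Q = ΔT/R_total = 183/0.4997

q′ ≈ 366 W/m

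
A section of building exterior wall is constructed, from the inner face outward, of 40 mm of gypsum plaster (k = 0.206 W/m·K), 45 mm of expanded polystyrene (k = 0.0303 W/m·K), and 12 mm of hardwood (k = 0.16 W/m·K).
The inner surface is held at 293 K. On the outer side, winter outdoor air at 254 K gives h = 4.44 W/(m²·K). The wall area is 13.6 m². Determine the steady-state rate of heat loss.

Using the resistance-network approach (series):
R_gypsum plaster = L/(kA) = 0.04/(0.206×13.6) = 0.01428 K/W
R_expanded polystyrene = L/(kA) = 0.045/(0.0303×13.6) = 0.1092 K/W
R_hardwood = L/(kA) = 0.012/(0.16×13.6) = 0.005515 K/W
R_outer film = 1/(h_o·A) = 1/(4.44×13.6) = 0.01656 K/W
R_total = 0.1456 K/W
Q = ΔT / R_total = 39 / 0.1456

Q ≈ 268 W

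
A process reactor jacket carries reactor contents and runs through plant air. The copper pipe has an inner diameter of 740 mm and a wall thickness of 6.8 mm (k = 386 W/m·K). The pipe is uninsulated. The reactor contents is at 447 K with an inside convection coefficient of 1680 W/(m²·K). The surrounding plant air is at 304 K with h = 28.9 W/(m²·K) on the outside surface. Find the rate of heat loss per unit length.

q′ ≈ 9610 W/m

Treating each annulus and film as a series resistance:
R_inner film = 1/(h_i·2πr₁L) = 1/(1680×2π×0.37×1) = 2.56×10^-4 K/W
R_copper pipe wall = ln(376.8/370)/(2π×386×1) = 7.509×10^-6 K/W
R_outer film = 1/(h_o·2πr_oL) = 1/(28.9×2π×0.3768×1) = 0.01462 K/W
R_total = 0.01488 K/W
Q = ΔT/R_total = 143/0.01488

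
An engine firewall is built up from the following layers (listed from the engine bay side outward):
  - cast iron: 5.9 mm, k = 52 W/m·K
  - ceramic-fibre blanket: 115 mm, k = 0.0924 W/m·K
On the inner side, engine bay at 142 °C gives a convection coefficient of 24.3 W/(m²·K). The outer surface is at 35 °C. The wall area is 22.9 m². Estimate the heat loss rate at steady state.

Q ≈ 1910 W

Using the resistance-network approach (series):
R_inner film = 1/(h_i·A) = 1/(24.3×22.9) = 0.001797 K/W
R_cast iron = L/(kA) = 0.0059/(52×22.9) = 4.955×10^-6 K/W
R_ceramic-fibre blanket = L/(kA) = 0.115/(0.0924×22.9) = 0.05435 K/W
R_total = 0.05615 K/W
Q = ΔT / R_total = 107 / 0.05615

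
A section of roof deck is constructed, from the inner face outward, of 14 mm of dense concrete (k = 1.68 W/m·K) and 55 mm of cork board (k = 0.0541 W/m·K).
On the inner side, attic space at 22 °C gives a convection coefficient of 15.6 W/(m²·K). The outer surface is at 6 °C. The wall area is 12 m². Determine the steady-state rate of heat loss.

Q ≈ 176 W

Model the wall as resistances in series:
R_inner film = 1/(h_i·A) = 1/(15.6×12) = 0.005342 K/W
R_dense concrete = L/(kA) = 0.014/(1.68×12) = 6.944×10^-4 K/W
R_cork board = L/(kA) = 0.055/(0.0541×12) = 0.08472 K/W
R_total = 0.09076 K/W
Q = ΔT / R_total = 16 / 0.09076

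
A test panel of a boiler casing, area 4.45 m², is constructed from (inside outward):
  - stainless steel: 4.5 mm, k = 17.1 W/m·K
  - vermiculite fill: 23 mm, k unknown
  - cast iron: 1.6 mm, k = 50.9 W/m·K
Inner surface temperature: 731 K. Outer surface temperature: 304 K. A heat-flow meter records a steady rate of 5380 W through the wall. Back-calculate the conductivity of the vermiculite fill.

Using the resistance-network approach (series):
R_stainless steel = L/(kA) = 0.0045/(17.1×4.45) = 5.914×10^-5 K/W
R_cast iron = L/(kA) = 0.0016/(50.9×4.45) = 7.064×10^-6 K/W
Sum of known resistances R_other = 6.62×10^-5 K/W
Total R = ΔT/Q = 427/5380 = 0.07937 K/W
R_vermiculite fill = R_total − R_other = 0.0793 K/W
k = L/(R·A) = 0.023/(0.0793×4.45)

k ≈ 0.0652 W/(m·K)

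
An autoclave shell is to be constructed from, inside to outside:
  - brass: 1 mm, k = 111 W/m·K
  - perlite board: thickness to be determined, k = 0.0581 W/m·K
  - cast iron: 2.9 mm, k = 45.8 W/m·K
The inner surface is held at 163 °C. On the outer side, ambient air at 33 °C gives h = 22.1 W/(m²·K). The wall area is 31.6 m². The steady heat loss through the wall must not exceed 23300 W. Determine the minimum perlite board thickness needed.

Model the wall as resistances in series:
R_brass = L/(kA) = 0.001/(111×31.6) = 2.851×10^-7 K/W
R_cast iron = L/(kA) = 0.0029/(45.8×31.6) = 2.004×10^-6 K/W
R_outer film = 1/(h_o·A) = 1/(22.1×31.6) = 0.001432 K/W
Sum of the known resistances R_other = 0.001434 K/W
Required total resistance R_tot = ΔT/Q_allow = 130/23300 = 0.005579 K/W
R_perlite board = R_tot − R_other = 0.004145 K/W
L = R·k·A = 0.004145×0.0581×31.6

L ≈ 7.61 mm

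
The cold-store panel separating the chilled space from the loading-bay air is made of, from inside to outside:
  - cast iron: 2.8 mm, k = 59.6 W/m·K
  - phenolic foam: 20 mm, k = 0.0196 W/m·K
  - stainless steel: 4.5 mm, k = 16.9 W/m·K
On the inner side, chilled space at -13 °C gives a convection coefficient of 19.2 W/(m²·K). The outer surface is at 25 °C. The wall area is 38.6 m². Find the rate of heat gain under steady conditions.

Model the wall as resistances in series:
R_inner film = 1/(h_i·A) = 1/(19.2×38.6) = 0.001349 K/W
R_cast iron = L/(kA) = 0.0028/(59.6×38.6) = 1.217×10^-6 K/W
R_phenolic foam = L/(kA) = 0.02/(0.0196×38.6) = 0.02644 K/W
R_stainless steel = L/(kA) = 0.0045/(16.9×38.6) = 6.898×10^-6 K/W
R_total = 0.02779 K/W
Q = ΔT / R_total = 38 / 0.02779

Q ≈ 1370 W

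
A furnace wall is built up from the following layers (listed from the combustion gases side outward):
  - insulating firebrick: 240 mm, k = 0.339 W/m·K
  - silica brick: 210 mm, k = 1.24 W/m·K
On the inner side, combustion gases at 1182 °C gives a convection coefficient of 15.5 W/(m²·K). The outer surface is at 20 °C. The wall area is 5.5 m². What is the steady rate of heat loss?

Using the resistance-network approach (series):
R_inner film = 1/(h_i·A) = 1/(15.5×5.5) = 0.01173 K/W
R_insulating firebrick = L/(kA) = 0.24/(0.339×5.5) = 0.1287 K/W
R_silica brick = L/(kA) = 0.21/(1.24×5.5) = 0.03079 K/W
R_total = 0.1712 K/W
Q = ΔT / R_total = 1162 / 0.1712

Q ≈ 6790 W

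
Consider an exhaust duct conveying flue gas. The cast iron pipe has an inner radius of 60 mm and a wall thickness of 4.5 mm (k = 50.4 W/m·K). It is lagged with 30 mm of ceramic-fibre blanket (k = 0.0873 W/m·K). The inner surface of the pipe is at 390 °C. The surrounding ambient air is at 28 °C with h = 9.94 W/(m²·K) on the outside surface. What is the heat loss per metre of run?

Treating each annulus and film as a series resistance:
R_cast iron pipe wall = ln(64.5/60)/(2π×50.4×1) = 2.284×10^-4 K/W
R_ceramic-fibre blanket = ln(94.5/64.5)/(2π×0.0873×1) = 0.6963 K/W
R_outer film = 1/(h_o·2πr_oL) = 1/(9.94×2π×0.0945×1) = 0.1694 K/W
R_total = 0.866 K/W
Q = ΔT/R_total = 362/0.866

q′ ≈ 418 W/m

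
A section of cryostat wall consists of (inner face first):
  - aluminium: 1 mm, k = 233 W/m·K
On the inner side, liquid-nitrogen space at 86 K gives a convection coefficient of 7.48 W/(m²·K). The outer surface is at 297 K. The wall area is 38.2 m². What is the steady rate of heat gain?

Model the wall as resistances in series:
R_inner film = 1/(h_i·A) = 1/(7.48×38.2) = 0.0035 K/W
R_aluminium = L/(kA) = 0.001/(233×38.2) = 1.124×10^-7 K/W
R_total = 0.0035 K/W
Q = ΔT / R_total = 211 / 0.0035

Q ≈ 60300 W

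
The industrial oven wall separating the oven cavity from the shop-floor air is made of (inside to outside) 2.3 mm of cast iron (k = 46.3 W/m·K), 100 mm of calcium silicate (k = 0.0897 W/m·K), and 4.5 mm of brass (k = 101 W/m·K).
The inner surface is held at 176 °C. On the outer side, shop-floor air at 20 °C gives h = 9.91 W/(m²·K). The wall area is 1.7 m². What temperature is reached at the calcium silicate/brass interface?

Series thermal resistances:
R_cast iron = L/(kA) = 0.0023/(46.3×1.7) = 2.922×10^-5 K/W
R_calcium silicate = L/(kA) = 0.1/(0.0897×1.7) = 0.6558 K/W
R_brass = L/(kA) = 0.0045/(101×1.7) = 2.621×10^-5 K/W
R_outer film = 1/(h_o·A) = 1/(9.91×1.7) = 0.05936 K/W
R_total = 0.7152 K/W;  Q = ΔT/R_total = 156/0.7152 = 218.1 W
T_interface = T_inner − Q·ΣR(inner→interface) = 176 − 218×0.6558

T ≈ 33 °C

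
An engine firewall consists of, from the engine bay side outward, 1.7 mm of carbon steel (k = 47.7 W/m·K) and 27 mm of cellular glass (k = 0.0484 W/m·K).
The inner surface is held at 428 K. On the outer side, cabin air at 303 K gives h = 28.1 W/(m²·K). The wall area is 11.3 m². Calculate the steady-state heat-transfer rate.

Q ≈ 2380 W

Treating each layer as a thermal resistance in series:
R_carbon steel = L/(kA) = 0.0017/(47.7×11.3) = 3.154×10^-6 K/W
R_cellular glass = L/(kA) = 0.027/(0.0484×11.3) = 0.04937 K/W
R_outer film = 1/(h_o·A) = 1/(28.1×11.3) = 0.003149 K/W
R_total = 0.05252 K/W
Q = ΔT / R_total = 125 / 0.05252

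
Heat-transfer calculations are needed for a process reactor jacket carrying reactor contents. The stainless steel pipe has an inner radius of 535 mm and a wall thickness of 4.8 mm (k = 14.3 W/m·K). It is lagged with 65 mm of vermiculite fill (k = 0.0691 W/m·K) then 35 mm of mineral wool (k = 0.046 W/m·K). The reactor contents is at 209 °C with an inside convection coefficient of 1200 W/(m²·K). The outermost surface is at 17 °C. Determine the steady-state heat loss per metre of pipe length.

q′ ≈ 420 W/m

Per-layer cylindrical resistances, series-summed:
R_inner film = 1/(h_i·2πr₁L) = 1/(1200×2π×0.535×1) = 2.479×10^-4 K/W
R_stainless steel pipe wall = ln(539.8/535)/(2π×14.3×1) = 9.941×10^-5 K/W
R_vermiculite fill = ln(604.8/539.8)/(2π×0.0691×1) = 0.2619 K/W
R_mineral wool = ln(639.8/604.8)/(2π×0.046×1) = 0.1946 K/W
R_total = 0.4569 K/W
Q = ΔT/R_total = 192/0.4569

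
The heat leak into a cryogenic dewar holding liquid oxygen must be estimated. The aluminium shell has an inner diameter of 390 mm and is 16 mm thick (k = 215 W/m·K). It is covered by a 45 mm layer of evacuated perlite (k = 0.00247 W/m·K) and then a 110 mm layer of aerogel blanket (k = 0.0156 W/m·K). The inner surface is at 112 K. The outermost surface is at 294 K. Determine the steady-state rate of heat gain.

Q ≈ 5.54 W

Spherical conduction: R = (1/r_in − 1/r_out)/(4πk) per layer; series-sum.
R_aluminium shell = (1/0.195 − 1/0.211)/(4π×215) = 1.439×10^-4 K/W
R_evacuated perlite = (1/0.211 − 1/0.256)/(4π×0.00247) = 26.84 K/W
R_aerogel blanket = (1/0.256 − 1/0.366)/(4π×0.0156) = 5.989 K/W
R_total = 32.83 K/W
Q = ΔT/R_total = 182/32.83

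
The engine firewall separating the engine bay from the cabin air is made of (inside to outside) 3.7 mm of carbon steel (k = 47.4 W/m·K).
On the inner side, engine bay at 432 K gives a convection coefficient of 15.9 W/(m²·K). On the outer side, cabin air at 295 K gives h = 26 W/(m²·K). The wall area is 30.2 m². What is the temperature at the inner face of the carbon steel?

Model the wall as resistances in series:
R_inner film = 1/(h_i·A) = 1/(15.9×30.2) = 0.002083 K/W
R_carbon steel = L/(kA) = 0.0037/(47.4×30.2) = 2.585×10^-6 K/W
R_outer film = 1/(h_o·A) = 1/(26×30.2) = 0.001274 K/W
R_total = 0.003359 K/W;  Q = ΔT/R_total = 137/0.003359 = 40790 W
T_interface = T_inner − Q·ΣR(inner→interface) = 432 − 40800×0.002083

T ≈ 347 K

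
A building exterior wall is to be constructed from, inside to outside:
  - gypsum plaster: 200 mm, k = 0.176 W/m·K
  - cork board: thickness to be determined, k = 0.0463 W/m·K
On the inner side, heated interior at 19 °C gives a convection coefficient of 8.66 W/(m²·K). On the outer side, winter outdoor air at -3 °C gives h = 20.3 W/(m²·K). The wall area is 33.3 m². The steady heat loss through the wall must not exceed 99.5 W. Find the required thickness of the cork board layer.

Treating each layer as a thermal resistance in series:
R_inner film = 1/(h_i·A) = 1/(8.66×33.3) = 0.003468 K/W
R_gypsum plaster = L/(kA) = 0.2/(0.176×33.3) = 0.03413 K/W
R_outer film = 1/(h_o·A) = 1/(20.3×33.3) = 0.001479 K/W
Sum of the known resistances R_other = 0.03907 K/W
Required total resistance R_tot = ΔT/Q_allow = 22/99.5 = 0.2211 K/W
R_cork board = R_tot − R_other = 0.182 K/W
L = R·k·A = 0.182×0.0463×33.3

L ≈ 281 mm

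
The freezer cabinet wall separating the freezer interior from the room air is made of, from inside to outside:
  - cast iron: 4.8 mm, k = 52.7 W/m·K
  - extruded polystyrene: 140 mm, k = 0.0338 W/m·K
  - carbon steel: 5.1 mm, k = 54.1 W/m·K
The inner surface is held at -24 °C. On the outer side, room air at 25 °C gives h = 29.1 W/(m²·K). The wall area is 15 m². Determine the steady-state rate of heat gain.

Q ≈ 176 W

Model the wall as resistances in series:
R_cast iron = L/(kA) = 0.0048/(52.7×15) = 6.072×10^-6 K/W
R_extruded polystyrene = L/(kA) = 0.14/(0.0338×15) = 0.2761 K/W
R_carbon steel = L/(kA) = 0.0051/(54.1×15) = 6.285×10^-6 K/W
R_outer film = 1/(h_o·A) = 1/(29.1×15) = 0.002291 K/W
R_total = 0.2784 K/W
Q = ΔT / R_total = 49 / 0.2784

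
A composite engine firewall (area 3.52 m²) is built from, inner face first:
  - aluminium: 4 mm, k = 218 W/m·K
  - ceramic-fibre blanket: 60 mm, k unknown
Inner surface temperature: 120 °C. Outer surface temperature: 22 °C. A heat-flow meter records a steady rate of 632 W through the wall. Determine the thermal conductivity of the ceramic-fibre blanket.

Model the wall as resistances in series:
R_aluminium = L/(kA) = 0.004/(218×3.52) = 5.213×10^-6 K/W
Sum of known resistances R_other = 5.213×10^-6 K/W
Total R = ΔT/Q = 98/632 = 0.1551 K/W
R_ceramic-fibre blanket = R_total − R_other = 0.1551 K/W
k = L/(R·A) = 0.06/(0.1551×3.52)

k ≈ 0.11 W/(m·K)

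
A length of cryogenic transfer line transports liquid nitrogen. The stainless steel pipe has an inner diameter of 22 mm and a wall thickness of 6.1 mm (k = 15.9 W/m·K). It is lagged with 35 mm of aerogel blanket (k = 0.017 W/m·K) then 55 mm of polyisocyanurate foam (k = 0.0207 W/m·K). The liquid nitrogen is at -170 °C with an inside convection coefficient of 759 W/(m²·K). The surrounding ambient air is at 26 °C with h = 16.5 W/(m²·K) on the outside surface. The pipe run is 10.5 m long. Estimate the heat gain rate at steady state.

Cylindrical conduction, so R = ln(r₂/r₁)/(2πkL) per layer, in series:
R_inner film = 1/(h_i·2πr₁L) = 1/(759×2π×0.011×10.5) = 0.001816 K/W
R_stainless steel pipe wall = ln(17.1/11)/(2π×15.9×10.5) = 4.206×10^-4 K/W
R_aerogel blanket = ln(52.1/17.1)/(2π×0.017×10.5) = 0.9933 K/W
R_polyisocyanurate foam = ln(107.1/52.1)/(2π×0.0207×10.5) = 0.5277 K/W
R_outer film = 1/(h_o·2πr_oL) = 1/(16.5×2π×0.1071×10.5) = 0.008577 K/W
R_total = 1.532 K/W
Q = ΔT/R_total = 196/1.532

Q ≈ 128 W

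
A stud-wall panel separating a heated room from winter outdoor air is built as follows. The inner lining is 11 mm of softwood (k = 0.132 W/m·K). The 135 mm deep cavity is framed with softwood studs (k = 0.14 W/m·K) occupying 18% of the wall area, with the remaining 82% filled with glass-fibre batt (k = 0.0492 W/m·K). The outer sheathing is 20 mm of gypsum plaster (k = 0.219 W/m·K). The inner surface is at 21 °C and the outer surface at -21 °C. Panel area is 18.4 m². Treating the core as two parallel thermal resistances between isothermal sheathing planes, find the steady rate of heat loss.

Sheathing layers in series; stud and cavity paths in parallel between them.
R_inner = 0.011/(0.132×18.4) = 0.004529 K/W
R_stud  = 0.135/(0.14×0.18×18.4) = 0.2911 K/W
R_cav   = 0.135/(0.0492×0.82×18.4) = 0.1819 K/W
1/R_core = 1/R_stud + 1/R_cav → R_core = 0.1119 K/W
R_outer = 0.02/(0.219×18.4) = 0.004963 K/W
R_total = 0.1214 K/W
Q = ΔT/R_total = 42/0.1214

Q ≈ 346 W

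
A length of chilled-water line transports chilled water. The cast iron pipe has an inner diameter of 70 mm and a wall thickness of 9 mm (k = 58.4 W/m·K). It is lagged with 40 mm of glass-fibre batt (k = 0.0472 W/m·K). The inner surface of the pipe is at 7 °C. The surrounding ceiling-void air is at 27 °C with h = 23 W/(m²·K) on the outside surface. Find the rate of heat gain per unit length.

Radial resistances (cylindrical: R_cond = ln(r_o/r_i)/(2πkL), R_conv = 1/(h·2πrL)):
R_cast iron pipe wall = ln(44/35)/(2π×58.4×1) = 6.237×10^-4 K/W
R_glass-fibre batt = ln(84/44)/(2π×0.0472×1) = 2.18 K/W
R_outer film = 1/(h_o·2πr_oL) = 1/(23×2π×0.084×1) = 0.08238 K/W
R_total = 2.263 K/W
Q = ΔT/R_total = 20/2.263

q′ ≈ 8.84 W/m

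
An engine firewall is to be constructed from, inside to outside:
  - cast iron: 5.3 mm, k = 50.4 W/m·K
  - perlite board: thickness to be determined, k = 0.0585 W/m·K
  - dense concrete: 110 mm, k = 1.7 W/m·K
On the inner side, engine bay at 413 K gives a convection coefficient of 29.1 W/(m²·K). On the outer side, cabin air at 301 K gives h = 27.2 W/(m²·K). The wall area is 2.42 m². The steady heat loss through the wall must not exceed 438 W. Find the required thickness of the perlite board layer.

L ≈ 28.2 mm

Model the wall as resistances in series:
R_inner film = 1/(h_i·A) = 1/(29.1×2.42) = 0.0142 K/W
R_cast iron = L/(kA) = 0.0053/(50.4×2.42) = 4.345×10^-5 K/W
R_dense concrete = L/(kA) = 0.11/(1.7×2.42) = 0.02674 K/W
R_outer film = 1/(h_o·A) = 1/(27.2×2.42) = 0.01519 K/W
Sum of the known resistances R_other = 0.05617 K/W
Required total resistance R_tot = ΔT/Q_allow = 112/438 = 0.2557 K/W
R_perlite board = R_tot − R_other = 0.1995 K/W
L = R·k·A = 0.1995×0.0585×2.42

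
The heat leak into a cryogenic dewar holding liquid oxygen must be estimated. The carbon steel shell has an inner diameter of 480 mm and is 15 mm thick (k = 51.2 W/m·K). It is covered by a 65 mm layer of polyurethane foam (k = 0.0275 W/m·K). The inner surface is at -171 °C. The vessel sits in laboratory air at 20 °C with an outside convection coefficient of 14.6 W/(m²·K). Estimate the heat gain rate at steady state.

Each spherical layer contributes R = (1/r_i − 1/r_o)/(4πk):
R_carbon steel shell = (1/0.24 − 1/0.255)/(4π×51.2) = 3.809×10^-4 K/W
R_polyurethane foam = (1/0.255 − 1/0.32)/(4π×0.0275) = 2.305 K/W
R_outer film = 1/(h·4πr_o²) = 1/(14.6×4π×0.32²) = 0.05323 K/W
R_total = 2.359 K/W
Q = ΔT/R_total = 191/2.359

Q ≈ 81 W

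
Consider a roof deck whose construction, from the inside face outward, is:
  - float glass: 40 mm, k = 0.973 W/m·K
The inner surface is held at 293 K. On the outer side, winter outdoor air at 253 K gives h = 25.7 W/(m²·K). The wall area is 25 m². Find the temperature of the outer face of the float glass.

T ≈ 272 K

Series thermal resistances:
R_float glass = L/(kA) = 0.04/(0.973×25) = 0.001644 K/W
R_outer film = 1/(h_o·A) = 1/(25.7×25) = 0.001556 K/W
R_total = 0.003201 K/W;  Q = ΔT/R_total = 40/0.003201 = 12500 W
T_interface = T_inner − Q·ΣR(inner→interface) = 293 − 12500×0.001644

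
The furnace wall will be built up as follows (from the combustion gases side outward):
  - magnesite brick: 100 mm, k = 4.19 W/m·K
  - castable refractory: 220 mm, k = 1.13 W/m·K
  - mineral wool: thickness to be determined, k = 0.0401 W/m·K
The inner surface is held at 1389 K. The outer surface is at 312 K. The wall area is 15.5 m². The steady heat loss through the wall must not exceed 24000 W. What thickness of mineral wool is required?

L ≈ 19.1 mm

Model the wall as resistances in series:
R_magnesite brick = L/(kA) = 0.1/(4.19×15.5) = 0.00154 K/W
R_castable refractory = L/(kA) = 0.22/(1.13×15.5) = 0.01256 K/W
Sum of the known resistances R_other = 0.0141 K/W
Required total resistance R_tot = ΔT/Q_allow = 1077/24000 = 0.04487 K/W
R_mineral wool = R_tot − R_other = 0.03077 K/W
L = R·k·A = 0.03077×0.0401×15.5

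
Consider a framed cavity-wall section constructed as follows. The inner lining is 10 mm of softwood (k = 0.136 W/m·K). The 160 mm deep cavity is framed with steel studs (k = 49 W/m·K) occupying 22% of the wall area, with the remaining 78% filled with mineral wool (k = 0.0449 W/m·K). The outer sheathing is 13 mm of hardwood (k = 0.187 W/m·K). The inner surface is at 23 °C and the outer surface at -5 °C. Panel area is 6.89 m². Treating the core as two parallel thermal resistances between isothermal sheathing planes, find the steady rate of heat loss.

Sheathing layers in series; stud and cavity paths in parallel between them.
R_inner = 0.01/(0.136×6.89) = 0.01067 K/W
R_stud  = 0.16/(49×0.22×6.89) = 0.002154 K/W
R_cav   = 0.16/(0.0449×0.78×6.89) = 0.6631 K/W
1/R_core = 1/R_stud + 1/R_cav → R_core = 0.002147 K/W
R_outer = 0.013/(0.187×6.89) = 0.01009 K/W
R_total = 0.02291 K/W
Q = ΔT/R_total = 28/0.02291

Q ≈ 1220 W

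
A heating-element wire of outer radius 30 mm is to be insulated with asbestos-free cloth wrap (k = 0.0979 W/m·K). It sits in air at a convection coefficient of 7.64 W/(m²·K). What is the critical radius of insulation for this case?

r_cr ≈ 12.8 mm

For a cylinder r_cr = k/h = 0.0979/7.64
r_cr = 12.8 mm; since the bare radius (30 mm) is above r_cr, any added insulation will reduce heat loss.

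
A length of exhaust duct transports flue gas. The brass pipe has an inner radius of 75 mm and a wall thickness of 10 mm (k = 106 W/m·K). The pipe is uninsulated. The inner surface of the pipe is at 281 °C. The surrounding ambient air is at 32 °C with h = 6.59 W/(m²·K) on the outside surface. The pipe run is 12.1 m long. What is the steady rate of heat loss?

Q ≈ 10600 W

Radial resistances (cylindrical: R_cond = ln(r_o/r_i)/(2πkL), R_conv = 1/(h·2πrL)):
R_brass pipe wall = ln(85/75)/(2π×106×12.1) = 1.553×10^-5 K/W
R_outer film = 1/(h_o·2πr_oL) = 1/(6.59×2π×0.085×12.1) = 0.02348 K/W
R_total = 0.0235 K/W
Q = ΔT/R_total = 249/0.0235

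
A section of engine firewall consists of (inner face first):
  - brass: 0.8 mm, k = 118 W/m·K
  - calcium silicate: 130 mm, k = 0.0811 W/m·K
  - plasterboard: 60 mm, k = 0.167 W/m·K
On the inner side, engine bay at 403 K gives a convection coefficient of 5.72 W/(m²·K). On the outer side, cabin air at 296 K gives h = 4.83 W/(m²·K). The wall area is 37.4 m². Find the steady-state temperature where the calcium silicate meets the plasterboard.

Treating each layer as a thermal resistance in series:
R_inner film = 1/(h_i·A) = 1/(5.72×37.4) = 0.004674 K/W
R_brass = L/(kA) = 0.0008/(118×37.4) = 1.813×10^-7 K/W
R_calcium silicate = L/(kA) = 0.13/(0.0811×37.4) = 0.04286 K/W
R_plasterboard = L/(kA) = 0.06/(0.167×37.4) = 0.009606 K/W
R_outer film = 1/(h_o·A) = 1/(4.83×37.4) = 0.005536 K/W
R_total = 0.06268 K/W;  Q = ΔT/R_total = 107/0.06268 = 1707 W
T_interface = T_inner − Q·ΣR(inner→interface) = 403 − 1710×0.04753

T ≈ 322 K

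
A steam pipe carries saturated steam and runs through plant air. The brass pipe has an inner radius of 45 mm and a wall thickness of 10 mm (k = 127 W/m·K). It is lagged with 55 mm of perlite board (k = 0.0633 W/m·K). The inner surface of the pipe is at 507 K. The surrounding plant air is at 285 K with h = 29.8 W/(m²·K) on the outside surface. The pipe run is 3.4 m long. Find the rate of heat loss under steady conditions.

Cylindrical conduction, so R = ln(r₂/r₁)/(2πkL) per layer, in series:
R_brass pipe wall = ln(55/45)/(2π×127×3.4) = 7.396×10^-5 K/W
R_perlite board = ln(110/55)/(2π×0.0633×3.4) = 0.5126 K/W
R_outer film = 1/(h_o·2πr_oL) = 1/(29.8×2π×0.11×3.4) = 0.01428 K/W
R_total = 0.5269 K/W
Q = ΔT/R_total = 222/0.5269

Q ≈ 421 W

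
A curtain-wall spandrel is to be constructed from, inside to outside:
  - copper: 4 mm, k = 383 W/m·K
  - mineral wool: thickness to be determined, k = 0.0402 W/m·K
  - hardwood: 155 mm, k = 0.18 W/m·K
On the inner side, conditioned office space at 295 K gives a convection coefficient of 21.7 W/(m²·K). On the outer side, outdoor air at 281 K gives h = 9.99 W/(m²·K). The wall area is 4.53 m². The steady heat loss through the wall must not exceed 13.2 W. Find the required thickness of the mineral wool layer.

Series thermal resistances:
R_inner film = 1/(h_i·A) = 1/(21.7×4.53) = 0.01017 K/W
R_copper = L/(kA) = 0.004/(383×4.53) = 2.305×10^-6 K/W
R_hardwood = L/(kA) = 0.155/(0.18×4.53) = 0.1901 K/W
R_outer film = 1/(h_o·A) = 1/(9.99×4.53) = 0.0221 K/W
Sum of the known resistances R_other = 0.2224 K/W
Required total resistance R_tot = ΔT/Q_allow = 14/13.2 = 1.061 K/W
R_mineral wool = R_tot − R_other = 0.8382 K/W
L = R·k·A = 0.8382×0.0402×4.53

L ≈ 153 mm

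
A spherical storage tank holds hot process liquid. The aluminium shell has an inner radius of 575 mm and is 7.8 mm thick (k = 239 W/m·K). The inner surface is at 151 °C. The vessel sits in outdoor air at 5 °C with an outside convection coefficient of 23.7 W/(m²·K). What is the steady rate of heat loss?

Spherical conduction: R = (1/r_in − 1/r_out)/(4πk) per layer; series-sum.
R_aluminium shell = (1/0.575 − 1/0.5828)/(4π×239) = 7.75×10^-6 K/W
R_outer film = 1/(h·4πr_o²) = 1/(23.7×4π×0.5828²) = 0.009886 K/W
R_total = 0.009893 K/W
Q = ΔT/R_total = 146/0.009893

Q ≈ 14800 W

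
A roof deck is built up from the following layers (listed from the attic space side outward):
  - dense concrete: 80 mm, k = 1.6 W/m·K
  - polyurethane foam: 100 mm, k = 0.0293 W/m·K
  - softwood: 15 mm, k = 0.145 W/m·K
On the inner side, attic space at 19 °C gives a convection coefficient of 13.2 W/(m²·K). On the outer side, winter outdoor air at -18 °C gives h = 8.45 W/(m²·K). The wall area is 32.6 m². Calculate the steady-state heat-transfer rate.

Series thermal resistances:
R_inner film = 1/(h_i·A) = 1/(13.2×32.6) = 0.002324 K/W
R_dense concrete = L/(kA) = 0.08/(1.6×32.6) = 0.001534 K/W
R_polyurethane foam = L/(kA) = 0.1/(0.0293×32.6) = 0.1047 K/W
R_softwood = L/(kA) = 0.015/(0.145×32.6) = 0.003173 K/W
R_outer film = 1/(h_o·A) = 1/(8.45×32.6) = 0.00363 K/W
R_total = 0.1154 K/W
Q = ΔT / R_total = 37 / 0.1154

Q ≈ 321 W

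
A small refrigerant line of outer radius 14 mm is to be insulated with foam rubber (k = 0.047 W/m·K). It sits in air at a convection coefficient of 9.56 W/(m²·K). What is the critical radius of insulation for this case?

For a cylinder r_cr = k/h = 0.047/9.56
r_cr = 4.92 mm; since the bare radius (14 mm) is above r_cr, any added insulation will reduce heat loss.

r_cr ≈ 4.92 mm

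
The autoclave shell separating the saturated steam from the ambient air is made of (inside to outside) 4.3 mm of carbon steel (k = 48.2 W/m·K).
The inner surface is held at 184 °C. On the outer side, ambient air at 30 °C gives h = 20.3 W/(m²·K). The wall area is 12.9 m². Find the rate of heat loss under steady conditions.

Series thermal resistances:
R_carbon steel = L/(kA) = 0.0043/(48.2×12.9) = 6.916×10^-6 K/W
R_outer film = 1/(h_o·A) = 1/(20.3×12.9) = 0.003819 K/W
R_total = 0.003826 K/W
Q = ΔT / R_total = 154 / 0.003826

Q ≈ 40300 W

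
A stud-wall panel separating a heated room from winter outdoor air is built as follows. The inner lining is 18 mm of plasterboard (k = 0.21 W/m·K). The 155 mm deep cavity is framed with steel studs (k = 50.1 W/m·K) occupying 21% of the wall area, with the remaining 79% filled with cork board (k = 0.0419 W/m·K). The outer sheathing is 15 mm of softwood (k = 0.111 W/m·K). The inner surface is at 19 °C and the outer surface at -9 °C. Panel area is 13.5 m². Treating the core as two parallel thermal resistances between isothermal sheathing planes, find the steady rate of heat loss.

Q ≈ 1600 W

Sheathing layers in series; stud and cavity paths in parallel between them.
R_inner = 0.018/(0.21×13.5) = 0.006349 K/W
R_stud  = 0.155/(50.1×0.21×13.5) = 0.001091 K/W
R_cav   = 0.155/(0.0419×0.79×13.5) = 0.3469 K/W
1/R_core = 1/R_stud + 1/R_cav → R_core = 0.001088 K/W
R_outer = 0.015/(0.111×13.5) = 0.01001 K/W
R_total = 0.01745 K/W
Q = ΔT/R_total = 28/0.01745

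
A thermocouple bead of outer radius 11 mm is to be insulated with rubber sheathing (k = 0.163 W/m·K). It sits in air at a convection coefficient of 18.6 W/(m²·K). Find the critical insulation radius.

r_cr ≈ 17.5 mm

For a sphere r_cr = 2k/h = 2×0.163/18.6
r_cr = 17.5 mm; since the bare radius (11 mm) is below r_cr, adding a thin layer of insulation will *increase* heat loss.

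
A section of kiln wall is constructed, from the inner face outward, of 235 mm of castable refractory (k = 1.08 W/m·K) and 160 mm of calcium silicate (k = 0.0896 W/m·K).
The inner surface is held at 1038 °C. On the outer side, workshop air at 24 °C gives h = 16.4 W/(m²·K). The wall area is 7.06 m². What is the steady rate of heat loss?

Series thermal resistances:
R_castable refractory = L/(kA) = 0.235/(1.08×7.06) = 0.03082 K/W
R_calcium silicate = L/(kA) = 0.16/(0.0896×7.06) = 0.2529 K/W
R_outer film = 1/(h_o·A) = 1/(16.4×7.06) = 0.008637 K/W
R_total = 0.2924 K/W
Q = ΔT / R_total = 1014 / 0.2924

Q ≈ 3470 W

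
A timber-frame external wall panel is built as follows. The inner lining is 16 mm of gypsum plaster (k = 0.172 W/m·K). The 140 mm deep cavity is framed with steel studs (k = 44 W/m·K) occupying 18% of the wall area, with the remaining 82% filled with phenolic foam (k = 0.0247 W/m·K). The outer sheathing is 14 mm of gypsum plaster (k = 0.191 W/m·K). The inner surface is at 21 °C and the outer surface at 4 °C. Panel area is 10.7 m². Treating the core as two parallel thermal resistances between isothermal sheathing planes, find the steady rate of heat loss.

Q ≈ 989 W

Sheathing layers in series; stud and cavity paths in parallel between them.
R_inner = 0.016/(0.172×10.7) = 0.008694 K/W
R_stud  = 0.14/(44×0.18×10.7) = 0.001652 K/W
R_cav   = 0.14/(0.0247×0.82×10.7) = 0.646 K/W
1/R_core = 1/R_stud + 1/R_cav → R_core = 0.001648 K/W
R_outer = 0.014/(0.191×10.7) = 0.00685 K/W
R_total = 0.01719 K/W
Q = ΔT/R_total = 17/0.01719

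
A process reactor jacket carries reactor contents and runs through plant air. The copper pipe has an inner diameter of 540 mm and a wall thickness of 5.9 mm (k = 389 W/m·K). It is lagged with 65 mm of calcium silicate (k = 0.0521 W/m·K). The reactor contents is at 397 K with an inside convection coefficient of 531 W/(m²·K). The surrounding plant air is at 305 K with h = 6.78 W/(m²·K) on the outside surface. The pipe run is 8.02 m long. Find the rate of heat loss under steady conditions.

For a radial system each layer contributes R = ln(r_out/r_in)/(2πkL); films add R = 1/(hA).
R_inner film = 1/(h_i·2πr₁L) = 1/(531×2π×0.27×8.02) = 1.384×10^-4 K/W
R_copper pipe wall = ln(275.9/270)/(2π×389×8.02) = 1.103×10^-6 K/W
R_calcium silicate = ln(340.9/275.9)/(2π×0.0521×8.02) = 0.08058 K/W
R_outer film = 1/(h_o·2πr_oL) = 1/(6.78×2π×0.3409×8.02) = 0.008586 K/W
R_total = 0.0893 K/W
Q = ΔT/R_total = 92/0.0893

Q ≈ 1030 W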